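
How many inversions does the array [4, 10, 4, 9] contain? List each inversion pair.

Finding inversions in [4, 10, 4, 9]:

(1, 2): arr[1]=10 > arr[2]=4
(1, 3): arr[1]=10 > arr[3]=9

Total inversions: 2

The array has 2 inversion(s): (1,2), (1,3). Each pair (i,j) satisfies i < j and arr[i] > arr[j].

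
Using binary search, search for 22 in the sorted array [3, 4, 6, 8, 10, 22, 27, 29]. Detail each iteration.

Binary search for 22 in [3, 4, 6, 8, 10, 22, 27, 29]:

lo=0, hi=7, mid=3, arr[mid]=8 -> 8 < 22, search right half
lo=4, hi=7, mid=5, arr[mid]=22 -> Found target at index 5!

Binary search finds 22 at index 5 after 2 comparisons. The search repeatedly halves the search space by comparing with the middle element.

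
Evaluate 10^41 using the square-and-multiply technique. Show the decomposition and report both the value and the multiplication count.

Computing 10^41 by squaring (build up from 10^1; each line after the first costs one multiplication):

10^1 = 10
10^2 = (10^1)^2 = 10^2 = 100
10^4 = (10^2)^2 = 100^2 = 10000
10^5 = 10 * 10^4 = 10 * 10000 = 100000
10^10 = (10^5)^2 = 100000^2 = 10000000000
10^20 = (10^10)^2 = 10000000000^2 = 100000000000000000000
10^40 = (10^20)^2 = 100000000000000000000^2 = 10000000000000000000000000000000000000000
10^41 = 10 * 10^40 = 10 * 10000000000000000000000000000000000000000 = 100000000000000000000000000000000000000000

Result: 100000000000000000000000000000000000000000
Multiplications needed: 7 (7 lines after 10^1)

10^41 = 100000000000000000000000000000000000000000. Using exponentiation by squaring, this requires 7 multiplications. The key idea: if the exponent is even, square the half-power; if odd, multiply by the base once.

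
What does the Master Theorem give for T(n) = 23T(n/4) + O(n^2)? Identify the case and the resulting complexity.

Master Theorem for T(n) = 23T(n/4) + O(n^2):

a = 23, b = 4, c = 2
log_b(a) = log_4(23) = 2.2618

Case 1: c = 2 < log_4(23) = 2.2618
T(n) = O(n^(log_4 23))

For T(n) = 23T(n/4) + O(n^2): log_4(23) = 2.2618. This is Case 1 of the Master Theorem (c < log_b(a), work dominated by leaves), giving O(n^(log_4 23)).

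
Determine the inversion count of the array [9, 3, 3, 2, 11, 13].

Finding inversions in [9, 3, 3, 2, 11, 13]:

(0, 1): arr[0]=9 > arr[1]=3
(0, 2): arr[0]=9 > arr[2]=3
(0, 3): arr[0]=9 > arr[3]=2
(1, 3): arr[1]=3 > arr[3]=2
(2, 3): arr[2]=3 > arr[3]=2

Total inversions: 5

The array has 5 inversion(s): (0,1), (0,2), (0,3), (1,3), (2,3). Each pair (i,j) satisfies i < j and arr[i] > arr[j].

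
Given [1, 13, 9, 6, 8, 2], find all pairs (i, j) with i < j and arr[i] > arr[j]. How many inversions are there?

Finding inversions in [1, 13, 9, 6, 8, 2]:

(1, 2): arr[1]=13 > arr[2]=9
(1, 3): arr[1]=13 > arr[3]=6
(1, 4): arr[1]=13 > arr[4]=8
(1, 5): arr[1]=13 > arr[5]=2
(2, 3): arr[2]=9 > arr[3]=6
(2, 4): arr[2]=9 > arr[4]=8
(2, 5): arr[2]=9 > arr[5]=2
(3, 5): arr[3]=6 > arr[5]=2
(4, 5): arr[4]=8 > arr[5]=2

Total inversions: 9

The array has 9 inversion(s): (1,2), (1,3), (1,4), (1,5), (2,3), (2,4), (2,5), (3,5), (4,5). Each pair (i,j) satisfies i < j and arr[i] > arr[j].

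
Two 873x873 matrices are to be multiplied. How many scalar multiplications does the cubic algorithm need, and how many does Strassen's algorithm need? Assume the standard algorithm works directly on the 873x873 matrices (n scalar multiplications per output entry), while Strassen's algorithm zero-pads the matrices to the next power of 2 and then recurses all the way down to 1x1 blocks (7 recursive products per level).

Matrix multiplication for 873x873 matrices:

Strassen's algorithm requires power-of-2 dimensions. Pad 873x873 to 1024x1024 (next power of 2).

Standard algorithm: 873^3 = 665338617 multiplications
Strassen's algorithm: 7^(log2(1024)) = 7^10 = 282475249 multiplications
Savings: 665338617 - 282475249 = 382863368 multiplications

Standard: 665338617 multiplications (873^3). Strassen: 282475249 multiplications (7^10, after padding to 1024x1024). Strassen reduces 8 recursive multiplications to 7 at each level.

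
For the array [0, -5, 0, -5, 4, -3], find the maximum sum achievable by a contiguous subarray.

Using Kadane's algorithm on [0, -5, 0, -5, 4, -3]:

Scanning through the array:
Position 1 (value -5): max_ending_here = -5, max_so_far = 0
Position 2 (value 0): max_ending_here = 0, max_so_far = 0
Position 3 (value -5): max_ending_here = -5, max_so_far = 0
Position 4 (value 4): max_ending_here = 4, max_so_far = 4
Position 5 (value -3): max_ending_here = 1, max_so_far = 4

Maximum subarray: [4]
Maximum sum: 4

The maximum subarray is [4] with sum 4. This subarray runs from index 4 to index 4.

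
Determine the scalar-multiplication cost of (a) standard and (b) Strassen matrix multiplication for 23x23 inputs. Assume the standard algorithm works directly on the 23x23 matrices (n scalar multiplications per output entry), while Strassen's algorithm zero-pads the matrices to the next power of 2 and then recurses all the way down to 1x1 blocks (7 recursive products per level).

Matrix multiplication for 23x23 matrices:

Strassen's algorithm requires power-of-2 dimensions. Pad 23x23 to 32x32 (next power of 2).

Standard algorithm: 23^3 = 12167 multiplications
Strassen's algorithm: 7^(log2(32)) = 7^5 = 16807 multiplications
Difference: 12167 - 16807 = -4640 (Strassen uses MORE here due to padding overhead — for small or just-over-power-of-2 n, padding can outweigh the per-level savings)

Standard: 12167 multiplications (23^3). Strassen: 16807 multiplications (7^5, after padding to 32x32). Strassen reduces 8 recursive multiplications to 7 at each level.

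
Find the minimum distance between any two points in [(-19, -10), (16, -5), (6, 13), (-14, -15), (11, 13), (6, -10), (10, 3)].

Computing all pairwise distances among 7 points:

d((-19, -10), (16, -5)) = 35.3553
d((-19, -10), (6, 13)) = 33.9706
d((-19, -10), (-14, -15)) = 7.0711
d((-19, -10), (11, 13)) = 37.8021
d((-19, -10), (6, -10)) = 25.0
d((-19, -10), (10, 3)) = 31.7805
d((16, -5), (6, 13)) = 20.5913
d((16, -5), (-14, -15)) = 31.6228
d((16, -5), (11, 13)) = 18.6815
d((16, -5), (6, -10)) = 11.1803
d((16, -5), (10, 3)) = 10.0
d((6, 13), (-14, -15)) = 34.4093
d((6, 13), (11, 13)) = 5.0 <-- minimum
d((6, 13), (6, -10)) = 23.0
d((6, 13), (10, 3)) = 10.7703
d((-14, -15), (11, 13)) = 37.5366
d((-14, -15), (6, -10)) = 20.6155
d((-14, -15), (10, 3)) = 30.0
d((11, 13), (6, -10)) = 23.5372
d((11, 13), (10, 3)) = 10.0499
d((6, -10), (10, 3)) = 13.6015

Closest pair: (6, 13) and (11, 13) with distance 5.0

The closest pair is (6, 13) and (11, 13) with Euclidean distance 5.0. For 7 points, brute-force pairwise comparison is shown above. For large n, the divide-and-conquer algorithm (sort by x, recurse on halves, check the dividing strip) achieves O(n log n).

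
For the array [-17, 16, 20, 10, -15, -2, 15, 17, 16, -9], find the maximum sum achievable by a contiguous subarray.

Using Kadane's algorithm on [-17, 16, 20, 10, -15, -2, 15, 17, 16, -9]:

Scanning through the array:
Position 1 (value 16): max_ending_here = 16, max_so_far = 16
Position 2 (value 20): max_ending_here = 36, max_so_far = 36
Position 3 (value 10): max_ending_here = 46, max_so_far = 46
Position 4 (value -15): max_ending_here = 31, max_so_far = 46
Position 5 (value -2): max_ending_here = 29, max_so_far = 46
Position 6 (value 15): max_ending_here = 44, max_so_far = 46
Position 7 (value 17): max_ending_here = 61, max_so_far = 61
Position 8 (value 16): max_ending_here = 77, max_so_far = 77
Position 9 (value -9): max_ending_here = 68, max_so_far = 77

Maximum subarray: [16, 20, 10, -15, -2, 15, 17, 16]
Maximum sum: 77

The maximum subarray is [16, 20, 10, -15, -2, 15, 17, 16] with sum 77. This subarray runs from index 1 to index 8.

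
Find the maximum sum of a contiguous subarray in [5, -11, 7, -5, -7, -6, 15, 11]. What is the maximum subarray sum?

Using Kadane's algorithm on [5, -11, 7, -5, -7, -6, 15, 11]:

Scanning through the array:
Position 1 (value -11): max_ending_here = -6, max_so_far = 5
Position 2 (value 7): max_ending_here = 7, max_so_far = 7
Position 3 (value -5): max_ending_here = 2, max_so_far = 7
Position 4 (value -7): max_ending_here = -5, max_so_far = 7
Position 5 (value -6): max_ending_here = -6, max_so_far = 7
Position 6 (value 15): max_ending_here = 15, max_so_far = 15
Position 7 (value 11): max_ending_here = 26, max_so_far = 26

Maximum subarray: [15, 11]
Maximum sum: 26

The maximum subarray is [15, 11] with sum 26. This subarray runs from index 6 to index 7.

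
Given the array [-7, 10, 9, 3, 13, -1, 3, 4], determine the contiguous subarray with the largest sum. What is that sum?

Using Kadane's algorithm on [-7, 10, 9, 3, 13, -1, 3, 4]:

Scanning through the array:
Position 1 (value 10): max_ending_here = 10, max_so_far = 10
Position 2 (value 9): max_ending_here = 19, max_so_far = 19
Position 3 (value 3): max_ending_here = 22, max_so_far = 22
Position 4 (value 13): max_ending_here = 35, max_so_far = 35
Position 5 (value -1): max_ending_here = 34, max_so_far = 35
Position 6 (value 3): max_ending_here = 37, max_so_far = 37
Position 7 (value 4): max_ending_here = 41, max_so_far = 41

Maximum subarray: [10, 9, 3, 13, -1, 3, 4]
Maximum sum: 41

The maximum subarray is [10, 9, 3, 13, -1, 3, 4] with sum 41. This subarray runs from index 1 to index 7.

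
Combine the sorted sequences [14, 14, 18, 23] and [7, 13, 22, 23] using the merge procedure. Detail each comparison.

Merging process:

Compare 14 vs 7: take 7 from right. Merged: [7]
Compare 14 vs 13: take 13 from right. Merged: [7, 13]
Compare 14 vs 22: take 14 from left. Merged: [7, 13, 14]
Compare 14 vs 22: take 14 from left. Merged: [7, 13, 14, 14]
Compare 18 vs 22: take 18 from left. Merged: [7, 13, 14, 14, 18]
Compare 23 vs 22: take 22 from right. Merged: [7, 13, 14, 14, 18, 22]
Compare 23 vs 23: take 23 from left. Merged: [7, 13, 14, 14, 18, 22, 23]
Append remaining from right: [23]. Merged: [7, 13, 14, 14, 18, 22, 23, 23]

Final merged array: [7, 13, 14, 14, 18, 22, 23, 23]
Total comparisons: 7

The merged array is [7, 13, 14, 14, 18, 22, 23, 23], requiring 7 comparisons. The merge step runs in O(n) time where n is the total number of elements.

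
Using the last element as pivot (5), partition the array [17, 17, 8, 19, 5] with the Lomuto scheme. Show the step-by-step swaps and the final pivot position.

Lomuto partition with pivot = 5:

Initial array: [17, 17, 8, 19, 5]

arr[0]=17 > 5: no swap
arr[1]=17 > 5: no swap
arr[2]=8 > 5: no swap
arr[3]=19 > 5: no swap

Place pivot at position 0: [5, 17, 8, 19, 17]
Pivot position: 0

After partitioning with pivot 5, the array becomes [5, 17, 8, 19, 17]. The pivot is placed at index 0. All elements to the left of the pivot are <= 5, and all elements to the right are > 5.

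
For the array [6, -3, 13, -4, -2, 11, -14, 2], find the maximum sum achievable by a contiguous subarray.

Using Kadane's algorithm on [6, -3, 13, -4, -2, 11, -14, 2]:

Scanning through the array:
Position 1 (value -3): max_ending_here = 3, max_so_far = 6
Position 2 (value 13): max_ending_here = 16, max_so_far = 16
Position 3 (value -4): max_ending_here = 12, max_so_far = 16
Position 4 (value -2): max_ending_here = 10, max_so_far = 16
Position 5 (value 11): max_ending_here = 21, max_so_far = 21
Position 6 (value -14): max_ending_here = 7, max_so_far = 21
Position 7 (value 2): max_ending_here = 9, max_so_far = 21

Maximum subarray: [6, -3, 13, -4, -2, 11]
Maximum sum: 21

The maximum subarray is [6, -3, 13, -4, -2, 11] with sum 21. This subarray runs from index 0 to index 5.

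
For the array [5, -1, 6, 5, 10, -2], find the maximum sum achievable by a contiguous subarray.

Using Kadane's algorithm on [5, -1, 6, 5, 10, -2]:

Scanning through the array:
Position 1 (value -1): max_ending_here = 4, max_so_far = 5
Position 2 (value 6): max_ending_here = 10, max_so_far = 10
Position 3 (value 5): max_ending_here = 15, max_so_far = 15
Position 4 (value 10): max_ending_here = 25, max_so_far = 25
Position 5 (value -2): max_ending_here = 23, max_so_far = 25

Maximum subarray: [5, -1, 6, 5, 10]
Maximum sum: 25

The maximum subarray is [5, -1, 6, 5, 10] with sum 25. This subarray runs from index 0 to index 4.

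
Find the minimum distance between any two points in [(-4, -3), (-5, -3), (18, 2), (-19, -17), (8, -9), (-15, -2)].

Computing all pairwise distances among 6 points:

d((-4, -3), (-5, -3)) = 1.0 <-- minimum
d((-4, -3), (18, 2)) = 22.561
d((-4, -3), (-19, -17)) = 20.5183
d((-4, -3), (8, -9)) = 13.4164
d((-4, -3), (-15, -2)) = 11.0454
d((-5, -3), (18, 2)) = 23.5372
d((-5, -3), (-19, -17)) = 19.799
d((-5, -3), (8, -9)) = 14.3178
d((-5, -3), (-15, -2)) = 10.0499
d((18, 2), (-19, -17)) = 41.5933
d((18, 2), (8, -9)) = 14.8661
d((18, 2), (-15, -2)) = 33.2415
d((-19, -17), (8, -9)) = 28.1603
d((-19, -17), (-15, -2)) = 15.5242
d((8, -9), (-15, -2)) = 24.0416

Closest pair: (-4, -3) and (-5, -3) with distance 1.0

The closest pair is (-4, -3) and (-5, -3) with Euclidean distance 1.0. For 6 points, brute-force pairwise comparison is shown above. For large n, the divide-and-conquer algorithm (sort by x, recurse on halves, check the dividing strip) achieves O(n log n).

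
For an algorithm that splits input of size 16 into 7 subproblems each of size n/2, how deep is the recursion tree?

For divide and conquer with division factor 2:

Problem sizes at each level:
Level 0: 16
Level 1: 8
Level 2: 4
Level 3: 2
Level 4: 1

The root is level 0 and the size-1 base case is level 4 (the tree spans levels 0 through 4, i.e. 5 levels counting the root), so the depth is the number of divisions: log_2(16) = 4

The recursion tree depth is log_2(16) = 4. At each level, the problem size is divided by 2, so it takes 4 divisions to reduce to a base case of size 1. The algorithm makes 7 recursive calls at each level.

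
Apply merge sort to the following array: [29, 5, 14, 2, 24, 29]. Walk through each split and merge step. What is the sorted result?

Merge sort trace:

Split: [29, 5, 14, 2, 24, 29] -> [29, 5, 14] and [2, 24, 29]
  Split: [29, 5, 14] -> [29] and [5, 14]
    Split: [5, 14] -> [5] and [14]
    Merge: [5] + [14] -> [5, 14]
  Merge: [29] + [5, 14] -> [5, 14, 29]
  Split: [2, 24, 29] -> [2] and [24, 29]
    Split: [24, 29] -> [24] and [29]
    Merge: [24] + [29] -> [24, 29]
  Merge: [2] + [24, 29] -> [2, 24, 29]
Merge: [5, 14, 29] + [2, 24, 29] -> [2, 5, 14, 24, 29, 29]

Final sorted array: [2, 5, 14, 24, 29, 29]

The merge sort proceeds by recursively splitting the array and merging sorted halves.
After all merges, the sorted array is [2, 5, 14, 24, 29, 29].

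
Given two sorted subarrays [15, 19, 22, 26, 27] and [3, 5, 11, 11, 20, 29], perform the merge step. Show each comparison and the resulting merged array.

Merging process:

Compare 15 vs 3: take 3 from right. Merged: [3]
Compare 15 vs 5: take 5 from right. Merged: [3, 5]
Compare 15 vs 11: take 11 from right. Merged: [3, 5, 11]
Compare 15 vs 11: take 11 from right. Merged: [3, 5, 11, 11]
Compare 15 vs 20: take 15 from left. Merged: [3, 5, 11, 11, 15]
Compare 19 vs 20: take 19 from left. Merged: [3, 5, 11, 11, 15, 19]
Compare 22 vs 20: take 20 from right. Merged: [3, 5, 11, 11, 15, 19, 20]
Compare 22 vs 29: take 22 from left. Merged: [3, 5, 11, 11, 15, 19, 20, 22]
Compare 26 vs 29: take 26 from left. Merged: [3, 5, 11, 11, 15, 19, 20, 22, 26]
Compare 27 vs 29: take 27 from left. Merged: [3, 5, 11, 11, 15, 19, 20, 22, 26, 27]
Append remaining from right: [29]. Merged: [3, 5, 11, 11, 15, 19, 20, 22, 26, 27, 29]

Final merged array: [3, 5, 11, 11, 15, 19, 20, 22, 26, 27, 29]
Total comparisons: 10

The merged array is [3, 5, 11, 11, 15, 19, 20, 22, 26, 27, 29], requiring 10 comparisons. The merge step runs in O(n) time where n is the total number of elements.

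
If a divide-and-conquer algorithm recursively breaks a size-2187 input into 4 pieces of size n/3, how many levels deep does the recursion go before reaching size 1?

For divide and conquer with division factor 3:

Problem sizes at each level:
Level 0: 2187
Level 1: 729
Level 2: 243
Level 3: 81
Level 4: 27
Level 5: 9
Level 6: 3
Level 7: 1

The root is level 0 and the size-1 base case is level 7 (the tree spans levels 0 through 7, i.e. 8 levels counting the root), so the depth is the number of divisions: log_3(2187) = 7

The recursion tree depth is log_3(2187) = 7. At each level, the problem size is divided by 3, so it takes 7 divisions to reduce to a base case of size 1. The algorithm makes 4 recursive calls at each level.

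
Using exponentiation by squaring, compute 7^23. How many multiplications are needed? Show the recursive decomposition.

Computing 7^23 by squaring (build up from 7^1; each line after the first costs one multiplication):

7^1 = 7
7^2 = (7^1)^2 = 7^2 = 49
7^4 = (7^2)^2 = 49^2 = 2401
7^5 = 7 * 7^4 = 7 * 2401 = 16807
7^10 = (7^5)^2 = 16807^2 = 282475249
7^11 = 7 * 7^10 = 7 * 282475249 = 1977326743
7^22 = (7^11)^2 = 1977326743^2 = 3909821048582988049
7^23 = 7 * 7^22 = 7 * 3909821048582988049 = 27368747340080916343

Result: 27368747340080916343
Multiplications needed: 7 (7 lines after 7^1)

7^23 = 27368747340080916343. Using exponentiation by squaring, this requires 7 multiplications. The key idea: if the exponent is even, square the half-power; if odd, multiply by the base once.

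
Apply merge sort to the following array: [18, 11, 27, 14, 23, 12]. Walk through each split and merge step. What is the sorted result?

Merge sort trace:

Split: [18, 11, 27, 14, 23, 12] -> [18, 11, 27] and [14, 23, 12]
  Split: [18, 11, 27] -> [18] and [11, 27]
    Split: [11, 27] -> [11] and [27]
    Merge: [11] + [27] -> [11, 27]
  Merge: [18] + [11, 27] -> [11, 18, 27]
  Split: [14, 23, 12] -> [14] and [23, 12]
    Split: [23, 12] -> [23] and [12]
    Merge: [23] + [12] -> [12, 23]
  Merge: [14] + [12, 23] -> [12, 14, 23]
Merge: [11, 18, 27] + [12, 14, 23] -> [11, 12, 14, 18, 23, 27]

Final sorted array: [11, 12, 14, 18, 23, 27]

The merge sort proceeds by recursively splitting the array and merging sorted halves.
After all merges, the sorted array is [11, 12, 14, 18, 23, 27].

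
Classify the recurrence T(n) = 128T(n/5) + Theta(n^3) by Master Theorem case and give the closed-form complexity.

Master Theorem for T(n) = 128T(n/5) + O(n^3):

a = 128, b = 5, c = 3
log_b(a) = log_5(128) = 3.0147

Case 1: c = 3 < log_5(128) = 3.0147
T(n) = O(n^(log_5 128))

For T(n) = 128T(n/5) + O(n^3): log_5(128) = 3.0147. This is Case 1 of the Master Theorem (c < log_b(a), work dominated by leaves), giving O(n^(log_5 128)).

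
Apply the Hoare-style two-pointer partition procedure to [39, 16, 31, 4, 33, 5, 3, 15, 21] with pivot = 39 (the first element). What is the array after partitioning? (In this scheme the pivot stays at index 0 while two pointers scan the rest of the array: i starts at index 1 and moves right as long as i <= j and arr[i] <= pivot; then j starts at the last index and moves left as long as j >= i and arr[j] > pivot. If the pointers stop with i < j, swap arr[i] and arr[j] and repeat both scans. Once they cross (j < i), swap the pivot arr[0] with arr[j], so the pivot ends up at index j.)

Hoare-style two-pointer partition with pivot = 39:

Initial array: [39, 16, 31, 4, 33, 5, 3, 15, 21]

Pointers start at i = 1, j = 8.
i ends at 9, j ends at 8: the pointers have crossed (j < i), so scanning stops.

Swap pivot arr[0] with arr[8] to place pivot at position 8: [21, 16, 31, 4, 33, 5, 3, 15, 39]
Pivot position: 8

After partitioning with pivot 39, the array becomes [21, 16, 31, 4, 33, 5, 3, 15, 39]. The pivot is placed at index 8. All elements to the left of the pivot are <= 39, and all elements to the right are > 39.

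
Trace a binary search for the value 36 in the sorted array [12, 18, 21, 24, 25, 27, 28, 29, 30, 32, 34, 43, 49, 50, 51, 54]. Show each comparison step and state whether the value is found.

Binary search for 36 in [12, 18, 21, 24, 25, 27, 28, 29, 30, 32, 34, 43, 49, 50, 51, 54]:

lo=0, hi=15, mid=7, arr[mid]=29 -> 29 < 36, search right half
lo=8, hi=15, mid=11, arr[mid]=43 -> 43 > 36, search left half
lo=8, hi=10, mid=9, arr[mid]=32 -> 32 < 36, search right half
lo=10, hi=10, mid=10, arr[mid]=34 -> 34 < 36, search right half
lo=11 > hi=10, target 36 not found

Binary search determines that 36 is not in the array after 4 comparisons. The search space was exhausted without finding the target.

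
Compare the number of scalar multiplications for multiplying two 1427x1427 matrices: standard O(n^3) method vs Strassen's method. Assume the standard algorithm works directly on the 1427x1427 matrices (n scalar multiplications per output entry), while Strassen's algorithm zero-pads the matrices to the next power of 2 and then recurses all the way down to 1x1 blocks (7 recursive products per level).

Matrix multiplication for 1427x1427 matrices:

Strassen's algorithm requires power-of-2 dimensions. Pad 1427x1427 to 2048x2048 (next power of 2).

Standard algorithm: 1427^3 = 2905841483 multiplications
Strassen's algorithm: 7^(log2(2048)) = 7^11 = 1977326743 multiplications
Savings: 2905841483 - 1977326743 = 928514740 multiplications

Standard: 2905841483 multiplications (1427^3). Strassen: 1977326743 multiplications (7^11, after padding to 2048x2048). Strassen reduces 8 recursive multiplications to 7 at each level.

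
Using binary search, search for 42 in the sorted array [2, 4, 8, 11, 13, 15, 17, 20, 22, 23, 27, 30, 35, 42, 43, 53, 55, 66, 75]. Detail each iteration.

Binary search for 42 in [2, 4, 8, 11, 13, 15, 17, 20, 22, 23, 27, 30, 35, 42, 43, 53, 55, 66, 75]:

lo=0, hi=18, mid=9, arr[mid]=23 -> 23 < 42, search right half
lo=10, hi=18, mid=14, arr[mid]=43 -> 43 > 42, search left half
lo=10, hi=13, mid=11, arr[mid]=30 -> 30 < 42, search right half
lo=12, hi=13, mid=12, arr[mid]=35 -> 35 < 42, search right half
lo=13, hi=13, mid=13, arr[mid]=42 -> Found target at index 13!

Binary search finds 42 at index 13 after 5 comparisons. The search repeatedly halves the search space by comparing with the middle element.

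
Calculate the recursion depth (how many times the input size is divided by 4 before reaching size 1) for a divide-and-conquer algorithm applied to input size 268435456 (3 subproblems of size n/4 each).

For divide and conquer with division factor 4:

Problem sizes at each level:
Level 0: 268435456
Level 1: 67108864
Level 2: 16777216
Level 3: 4194304
Level 4: 1048576
Level 5: 262144
Level 6: 65536
Level 7: 16384
Level 8: 4096
Level 9: 1024
Level 10: 256
Level 11: 64
Level 12: 16
Level 13: 4
Level 14: 1

The root is level 0 and the size-1 base case is level 14 (the tree spans levels 0 through 14, i.e. 15 levels counting the root), so the depth is the number of divisions: log_4(268435456) = 14

The recursion tree depth is log_4(268435456) = 14. At each level, the problem size is divided by 4, so it takes 14 divisions to reduce to a base case of size 1. The algorithm makes 3 recursive calls at each level.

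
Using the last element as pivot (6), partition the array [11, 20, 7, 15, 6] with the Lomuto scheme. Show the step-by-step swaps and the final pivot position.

Lomuto partition with pivot = 6:

Initial array: [11, 20, 7, 15, 6]

arr[0]=11 > 6: no swap
arr[1]=20 > 6: no swap
arr[2]=7 > 6: no swap
arr[3]=15 > 6: no swap

Place pivot at position 0: [6, 20, 7, 15, 11]
Pivot position: 0

After partitioning with pivot 6, the array becomes [6, 20, 7, 15, 11]. The pivot is placed at index 0. All elements to the left of the pivot are <= 6, and all elements to the right are > 6.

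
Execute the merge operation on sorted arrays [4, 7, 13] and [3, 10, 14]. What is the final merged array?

Merging process:

Compare 4 vs 3: take 3 from right. Merged: [3]
Compare 4 vs 10: take 4 from left. Merged: [3, 4]
Compare 7 vs 10: take 7 from left. Merged: [3, 4, 7]
Compare 13 vs 10: take 10 from right. Merged: [3, 4, 7, 10]
Compare 13 vs 14: take 13 from left. Merged: [3, 4, 7, 10, 13]
Append remaining from right: [14]. Merged: [3, 4, 7, 10, 13, 14]

Final merged array: [3, 4, 7, 10, 13, 14]
Total comparisons: 5

The merged array is [3, 4, 7, 10, 13, 14], requiring 5 comparisons. The merge step runs in O(n) time where n is the total number of elements.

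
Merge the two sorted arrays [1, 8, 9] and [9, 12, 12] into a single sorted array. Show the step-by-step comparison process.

Merging process:

Compare 1 vs 9: take 1 from left. Merged: [1]
Compare 8 vs 9: take 8 from left. Merged: [1, 8]
Compare 9 vs 9: take 9 from left. Merged: [1, 8, 9]
Append remaining from right: [9, 12, 12]. Merged: [1, 8, 9, 9, 12, 12]

Final merged array: [1, 8, 9, 9, 12, 12]
Total comparisons: 3

The merged array is [1, 8, 9, 9, 12, 12], requiring 3 comparisons. The merge step runs in O(n) time where n is the total number of elements.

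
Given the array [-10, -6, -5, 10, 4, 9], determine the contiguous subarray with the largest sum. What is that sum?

Using Kadane's algorithm on [-10, -6, -5, 10, 4, 9]:

Scanning through the array:
Position 1 (value -6): max_ending_here = -6, max_so_far = -6
Position 2 (value -5): max_ending_here = -5, max_so_far = -5
Position 3 (value 10): max_ending_here = 10, max_so_far = 10
Position 4 (value 4): max_ending_here = 14, max_so_far = 14
Position 5 (value 9): max_ending_here = 23, max_so_far = 23

Maximum subarray: [10, 4, 9]
Maximum sum: 23

The maximum subarray is [10, 4, 9] with sum 23. This subarray runs from index 3 to index 5.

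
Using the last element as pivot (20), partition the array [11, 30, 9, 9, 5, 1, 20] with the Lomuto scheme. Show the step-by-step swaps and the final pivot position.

Lomuto partition with pivot = 20:

Initial array: [11, 30, 9, 9, 5, 1, 20]

arr[0]=11 <= 20: swap with position 0, array becomes [11, 30, 9, 9, 5, 1, 20]
arr[1]=30 > 20: no swap
arr[2]=9 <= 20: swap with position 1, array becomes [11, 9, 30, 9, 5, 1, 20]
arr[3]=9 <= 20: swap with position 2, array becomes [11, 9, 9, 30, 5, 1, 20]
arr[4]=5 <= 20: swap with position 3, array becomes [11, 9, 9, 5, 30, 1, 20]
arr[5]=1 <= 20: swap with position 4, array becomes [11, 9, 9, 5, 1, 30, 20]

Place pivot at position 5: [11, 9, 9, 5, 1, 20, 30]
Pivot position: 5

After partitioning with pivot 20, the array becomes [11, 9, 9, 5, 1, 20, 30]. The pivot is placed at index 5. All elements to the left of the pivot are <= 20, and all elements to the right are > 20.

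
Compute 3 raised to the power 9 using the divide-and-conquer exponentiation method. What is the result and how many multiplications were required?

Computing 3^9 by squaring (build up from 3^1; each line after the first costs one multiplication):

3^1 = 3
3^2 = (3^1)^2 = 3^2 = 9
3^4 = (3^2)^2 = 9^2 = 81
3^8 = (3^4)^2 = 81^2 = 6561
3^9 = 3 * 3^8 = 3 * 6561 = 19683

Result: 19683
Multiplications needed: 4 (4 lines after 3^1)

3^9 = 19683. Using exponentiation by squaring, this requires 4 multiplications. The key idea: if the exponent is even, square the half-power; if odd, multiply by the base once.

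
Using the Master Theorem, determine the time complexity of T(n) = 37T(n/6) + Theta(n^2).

Master Theorem for T(n) = 37T(n/6) + O(n^2):

a = 37, b = 6, c = 2
log_b(a) = log_6(37) = 2.0153

Case 1: c = 2 < log_6(37) = 2.0153
T(n) = O(n^(log_6 37))

For T(n) = 37T(n/6) + O(n^2): log_6(37) = 2.0153. This is Case 1 of the Master Theorem (c < log_b(a), work dominated by leaves), giving O(n^(log_6 37)).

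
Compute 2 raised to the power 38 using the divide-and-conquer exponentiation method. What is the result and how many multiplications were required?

Computing 2^38 by squaring (build up from 2^1; each line after the first costs one multiplication):

2^1 = 2
2^2 = (2^1)^2 = 2^2 = 4
2^4 = (2^2)^2 = 4^2 = 16
2^8 = (2^4)^2 = 16^2 = 256
2^9 = 2 * 2^8 = 2 * 256 = 512
2^18 = (2^9)^2 = 512^2 = 262144
2^19 = 2 * 2^18 = 2 * 262144 = 524288
2^38 = (2^19)^2 = 524288^2 = 274877906944

Result: 274877906944
Multiplications needed: 7 (7 lines after 2^1)

2^38 = 274877906944. Using exponentiation by squaring, this requires 7 multiplications. The key idea: if the exponent is even, square the half-power; if odd, multiply by the base once.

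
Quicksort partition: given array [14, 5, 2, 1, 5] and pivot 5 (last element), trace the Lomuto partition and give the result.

Lomuto partition with pivot = 5:

Initial array: [14, 5, 2, 1, 5]

arr[0]=14 > 5: no swap
arr[1]=5 <= 5: swap with position 0, array becomes [5, 14, 2, 1, 5]
arr[2]=2 <= 5: swap with position 1, array becomes [5, 2, 14, 1, 5]
arr[3]=1 <= 5: swap with position 2, array becomes [5, 2, 1, 14, 5]

Place pivot at position 3: [5, 2, 1, 5, 14]
Pivot position: 3

After partitioning with pivot 5, the array becomes [5, 2, 1, 5, 14]. The pivot is placed at index 3. All elements to the left of the pivot are <= 5, and all elements to the right are > 5.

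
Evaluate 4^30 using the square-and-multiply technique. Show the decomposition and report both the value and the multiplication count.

Computing 4^30 by squaring (build up from 4^1; each line after the first costs one multiplication):

4^1 = 4
4^2 = (4^1)^2 = 4^2 = 16
4^3 = 4 * 4^2 = 4 * 16 = 64
4^6 = (4^3)^2 = 64^2 = 4096
4^7 = 4 * 4^6 = 4 * 4096 = 16384
4^14 = (4^7)^2 = 16384^2 = 268435456
4^15 = 4 * 4^14 = 4 * 268435456 = 1073741824
4^30 = (4^15)^2 = 1073741824^2 = 1152921504606846976

Result: 1152921504606846976
Multiplications needed: 7 (7 lines after 4^1)

4^30 = 1152921504606846976. Using exponentiation by squaring, this requires 7 multiplications. The key idea: if the exponent is even, square the half-power; if odd, multiply by the base once.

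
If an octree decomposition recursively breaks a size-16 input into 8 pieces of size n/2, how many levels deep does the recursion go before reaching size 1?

For divide and conquer with division factor 2:

Problem sizes at each level:
Level 0: 16
Level 1: 8
Level 2: 4
Level 3: 2
Level 4: 1

The root is level 0 and the size-1 base case is level 4 (the tree spans levels 0 through 4, i.e. 5 levels counting the root), so the depth is the number of divisions: log_2(16) = 4

The recursion tree depth is log_2(16) = 4. At each level, the problem size is divided by 2, so it takes 4 divisions to reduce to a base case of size 1. The algorithm makes 8 recursive calls at each level.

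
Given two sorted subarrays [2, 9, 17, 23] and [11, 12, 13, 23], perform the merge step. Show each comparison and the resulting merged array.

Merging process:

Compare 2 vs 11: take 2 from left. Merged: [2]
Compare 9 vs 11: take 9 from left. Merged: [2, 9]
Compare 17 vs 11: take 11 from right. Merged: [2, 9, 11]
Compare 17 vs 12: take 12 from right. Merged: [2, 9, 11, 12]
Compare 17 vs 13: take 13 from right. Merged: [2, 9, 11, 12, 13]
Compare 17 vs 23: take 17 from left. Merged: [2, 9, 11, 12, 13, 17]
Compare 23 vs 23: take 23 from left. Merged: [2, 9, 11, 12, 13, 17, 23]
Append remaining from right: [23]. Merged: [2, 9, 11, 12, 13, 17, 23, 23]

Final merged array: [2, 9, 11, 12, 13, 17, 23, 23]
Total comparisons: 7

The merged array is [2, 9, 11, 12, 13, 17, 23, 23], requiring 7 comparisons. The merge step runs in O(n) time where n is the total number of elements.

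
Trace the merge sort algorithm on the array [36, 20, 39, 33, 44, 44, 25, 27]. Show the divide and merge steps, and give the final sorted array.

Merge sort trace:

Split: [36, 20, 39, 33, 44, 44, 25, 27] -> [36, 20, 39, 33] and [44, 44, 25, 27]
  Split: [36, 20, 39, 33] -> [36, 20] and [39, 33]
    Split: [36, 20] -> [36] and [20]
    Merge: [36] + [20] -> [20, 36]
    Split: [39, 33] -> [39] and [33]
    Merge: [39] + [33] -> [33, 39]
  Merge: [20, 36] + [33, 39] -> [20, 33, 36, 39]
  Split: [44, 44, 25, 27] -> [44, 44] and [25, 27]
    Split: [44, 44] -> [44] and [44]
    Merge: [44] + [44] -> [44, 44]
    Split: [25, 27] -> [25] and [27]
    Merge: [25] + [27] -> [25, 27]
  Merge: [44, 44] + [25, 27] -> [25, 27, 44, 44]
Merge: [20, 33, 36, 39] + [25, 27, 44, 44] -> [20, 25, 27, 33, 36, 39, 44, 44]

Final sorted array: [20, 25, 27, 33, 36, 39, 44, 44]

The merge sort proceeds by recursively splitting the array and merging sorted halves.
After all merges, the sorted array is [20, 25, 27, 33, 36, 39, 44, 44].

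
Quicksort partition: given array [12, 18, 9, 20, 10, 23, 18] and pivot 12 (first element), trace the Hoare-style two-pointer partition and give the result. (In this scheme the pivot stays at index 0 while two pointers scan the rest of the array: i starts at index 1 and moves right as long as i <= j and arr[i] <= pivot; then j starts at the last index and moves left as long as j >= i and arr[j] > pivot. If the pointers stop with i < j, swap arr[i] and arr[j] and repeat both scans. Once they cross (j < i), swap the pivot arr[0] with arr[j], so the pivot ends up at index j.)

Hoare-style two-pointer partition with pivot = 12:

Initial array: [12, 18, 9, 20, 10, 23, 18]

Pointers start at i = 1, j = 6.
i stops at index 1 (arr[1]=18 > 12), j stops at index 4 (arr[4]=10 <= 12): swap arr[1] and arr[4], array becomes [12, 10, 9, 20, 18, 23, 18]
i ends at 3, j ends at 2: the pointers have crossed (j < i), so scanning stops.

Swap pivot arr[0] with arr[2] to place pivot at position 2: [9, 10, 12, 20, 18, 23, 18]
Pivot position: 2

After partitioning with pivot 12, the array becomes [9, 10, 12, 20, 18, 23, 18]. The pivot is placed at index 2. All elements to the left of the pivot are <= 12, and all elements to the right are > 12.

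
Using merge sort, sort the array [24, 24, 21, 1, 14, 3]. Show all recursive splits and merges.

Merge sort trace:

Split: [24, 24, 21, 1, 14, 3] -> [24, 24, 21] and [1, 14, 3]
  Split: [24, 24, 21] -> [24] and [24, 21]
    Split: [24, 21] -> [24] and [21]
    Merge: [24] + [21] -> [21, 24]
  Merge: [24] + [21, 24] -> [21, 24, 24]
  Split: [1, 14, 3] -> [1] and [14, 3]
    Split: [14, 3] -> [14] and [3]
    Merge: [14] + [3] -> [3, 14]
  Merge: [1] + [3, 14] -> [1, 3, 14]
Merge: [21, 24, 24] + [1, 3, 14] -> [1, 3, 14, 21, 24, 24]

Final sorted array: [1, 3, 14, 21, 24, 24]

The merge sort proceeds by recursively splitting the array and merging sorted halves.
After all merges, the sorted array is [1, 3, 14, 21, 24, 24].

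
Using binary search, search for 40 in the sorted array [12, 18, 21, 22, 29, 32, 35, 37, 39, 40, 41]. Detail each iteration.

Binary search for 40 in [12, 18, 21, 22, 29, 32, 35, 37, 39, 40, 41]:

lo=0, hi=10, mid=5, arr[mid]=32 -> 32 < 40, search right half
lo=6, hi=10, mid=8, arr[mid]=39 -> 39 < 40, search right half
lo=9, hi=10, mid=9, arr[mid]=40 -> Found target at index 9!

Binary search finds 40 at index 9 after 3 comparisons. The search repeatedly halves the search space by comparing with the middle element.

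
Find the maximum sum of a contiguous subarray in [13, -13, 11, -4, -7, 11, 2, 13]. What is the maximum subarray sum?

Using Kadane's algorithm on [13, -13, 11, -4, -7, 11, 2, 13]:

Scanning through the array:
Position 1 (value -13): max_ending_here = 0, max_so_far = 13
Position 2 (value 11): max_ending_here = 11, max_so_far = 13
Position 3 (value -4): max_ending_here = 7, max_so_far = 13
Position 4 (value -7): max_ending_here = 0, max_so_far = 13
Position 5 (value 11): max_ending_here = 11, max_so_far = 13
Position 6 (value 2): max_ending_here = 13, max_so_far = 13
Position 7 (value 13): max_ending_here = 26, max_so_far = 26

Maximum subarray: [13, -13, 11, -4, -7, 11, 2, 13]
Maximum sum: 26

The maximum subarray is [13, -13, 11, -4, -7, 11, 2, 13] with sum 26. This subarray runs from index 0 to index 7.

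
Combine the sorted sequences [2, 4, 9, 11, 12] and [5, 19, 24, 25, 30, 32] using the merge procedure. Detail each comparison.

Merging process:

Compare 2 vs 5: take 2 from left. Merged: [2]
Compare 4 vs 5: take 4 from left. Merged: [2, 4]
Compare 9 vs 5: take 5 from right. Merged: [2, 4, 5]
Compare 9 vs 19: take 9 from left. Merged: [2, 4, 5, 9]
Compare 11 vs 19: take 11 from left. Merged: [2, 4, 5, 9, 11]
Compare 12 vs 19: take 12 from left. Merged: [2, 4, 5, 9, 11, 12]
Append remaining from right: [19, 24, 25, 30, 32]. Merged: [2, 4, 5, 9, 11, 12, 19, 24, 25, 30, 32]

Final merged array: [2, 4, 5, 9, 11, 12, 19, 24, 25, 30, 32]
Total comparisons: 6

The merged array is [2, 4, 5, 9, 11, 12, 19, 24, 25, 30, 32], requiring 6 comparisons. The merge step runs in O(n) time where n is the total number of elements.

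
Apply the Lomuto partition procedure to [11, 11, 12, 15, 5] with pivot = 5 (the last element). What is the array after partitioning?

Lomuto partition with pivot = 5:

Initial array: [11, 11, 12, 15, 5]

arr[0]=11 > 5: no swap
arr[1]=11 > 5: no swap
arr[2]=12 > 5: no swap
arr[3]=15 > 5: no swap

Place pivot at position 0: [5, 11, 12, 15, 11]
Pivot position: 0

After partitioning with pivot 5, the array becomes [5, 11, 12, 15, 11]. The pivot is placed at index 0. All elements to the left of the pivot are <= 5, and all elements to the right are > 5.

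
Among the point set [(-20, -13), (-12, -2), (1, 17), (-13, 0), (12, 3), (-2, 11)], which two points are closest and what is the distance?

Computing all pairwise distances among 6 points:

d((-20, -13), (-12, -2)) = 13.6015
d((-20, -13), (1, 17)) = 36.6197
d((-20, -13), (-13, 0)) = 14.7648
d((-20, -13), (12, 3)) = 35.7771
d((-20, -13), (-2, 11)) = 30.0
d((-12, -2), (1, 17)) = 23.0217
d((-12, -2), (-13, 0)) = 2.2361 <-- minimum
d((-12, -2), (12, 3)) = 24.5153
d((-12, -2), (-2, 11)) = 16.4012
d((1, 17), (-13, 0)) = 22.0227
d((1, 17), (12, 3)) = 17.8045
d((1, 17), (-2, 11)) = 6.7082
d((-13, 0), (12, 3)) = 25.1794
d((-13, 0), (-2, 11)) = 15.5563
d((12, 3), (-2, 11)) = 16.1245

Closest pair: (-12, -2) and (-13, 0) with distance 2.2361

The closest pair is (-12, -2) and (-13, 0) with Euclidean distance 2.2361. For 6 points, brute-force pairwise comparison is shown above. For large n, the divide-and-conquer algorithm (sort by x, recurse on halves, check the dividing strip) achieves O(n log n).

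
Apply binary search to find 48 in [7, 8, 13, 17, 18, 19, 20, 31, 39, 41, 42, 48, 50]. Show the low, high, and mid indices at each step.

Binary search for 48 in [7, 8, 13, 17, 18, 19, 20, 31, 39, 41, 42, 48, 50]:

lo=0, hi=12, mid=6, arr[mid]=20 -> 20 < 48, search right half
lo=7, hi=12, mid=9, arr[mid]=41 -> 41 < 48, search right half
lo=10, hi=12, mid=11, arr[mid]=48 -> Found target at index 11!

Binary search finds 48 at index 11 after 3 comparisons. The search repeatedly halves the search space by comparing with the middle element.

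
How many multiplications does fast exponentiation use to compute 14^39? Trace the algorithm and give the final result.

Computing 14^39 by squaring (build up from 14^1; each line after the first costs one multiplication):

14^1 = 14
14^2 = (14^1)^2 = 14^2 = 196
14^4 = (14^2)^2 = 196^2 = 38416
14^8 = (14^4)^2 = 38416^2 = 1475789056
14^9 = 14 * 14^8 = 14 * 1475789056 = 20661046784
14^18 = (14^9)^2 = 20661046784^2 = 426878854210636742656
14^19 = 14 * 14^18 = 14 * 426878854210636742656 = 5976303958948914397184
14^38 = (14^19)^2 = 5976303958948914397184^2 = 35716209009748467500288285041727074107129856
14^39 = 14 * 14^38 = 14 * 35716209009748467500288285041727074107129856 = 500026926136478545004035990584179037499817984

Result: 500026926136478545004035990584179037499817984
Multiplications needed: 8 (8 lines after 14^1)

14^39 = 500026926136478545004035990584179037499817984. Using exponentiation by squaring, this requires 8 multiplications. The key idea: if the exponent is even, square the half-power; if odd, multiply by the base once.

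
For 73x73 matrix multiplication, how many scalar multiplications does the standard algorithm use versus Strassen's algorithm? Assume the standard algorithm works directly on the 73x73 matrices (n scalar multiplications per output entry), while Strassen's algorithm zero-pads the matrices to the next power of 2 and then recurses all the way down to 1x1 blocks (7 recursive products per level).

Matrix multiplication for 73x73 matrices:

Strassen's algorithm requires power-of-2 dimensions. Pad 73x73 to 128x128 (next power of 2).

Standard algorithm: 73^3 = 389017 multiplications
Strassen's algorithm: 7^(log2(128)) = 7^7 = 823543 multiplications
Difference: 389017 - 823543 = -434526 (Strassen uses MORE here due to padding overhead — for small or just-over-power-of-2 n, padding can outweigh the per-level savings)

Standard: 389017 multiplications (73^3). Strassen: 823543 multiplications (7^7, after padding to 128x128). Strassen reduces 8 recursive multiplications to 7 at each level.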